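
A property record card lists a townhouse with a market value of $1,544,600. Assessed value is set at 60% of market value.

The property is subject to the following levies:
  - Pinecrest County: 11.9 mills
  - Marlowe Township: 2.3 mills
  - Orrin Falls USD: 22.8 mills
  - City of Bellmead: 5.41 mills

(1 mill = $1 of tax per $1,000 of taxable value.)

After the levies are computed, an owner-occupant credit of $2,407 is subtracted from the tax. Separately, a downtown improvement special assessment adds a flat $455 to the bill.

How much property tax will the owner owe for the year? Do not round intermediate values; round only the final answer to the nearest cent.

Assessed value = $1,544,600 × 0.6 = $926,760
Pinecrest County: $926,760 × 0.0119 = $11,028.444
Marlowe Township: $926,760 × 0.0023 = $2,131.548
Orrin Falls USD: $926,760 × 0.0228 = $21,130.128
City of Bellmead: $926,760 × 0.00541 = $5,013.7716
Levies subtotal = $39,303.8916
After credit = $39,303.8916 − $2,407 = $36,896.8916
Total = $36,896.8916 + $455 = $37,351.8916

$37,351.89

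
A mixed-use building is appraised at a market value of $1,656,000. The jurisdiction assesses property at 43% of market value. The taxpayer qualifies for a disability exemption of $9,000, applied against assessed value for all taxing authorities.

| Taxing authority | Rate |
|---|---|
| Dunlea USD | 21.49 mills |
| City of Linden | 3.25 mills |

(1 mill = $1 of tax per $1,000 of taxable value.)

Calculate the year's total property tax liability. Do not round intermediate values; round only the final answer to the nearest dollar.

Assessed value = $1,656,000 × 0.43 = $712,080
Taxable value = $712,080 − $9,000 = $703,080
Dunlea USD: $703,080 × 0.02149 = $15,109.1892
City of Linden: $703,080 × 0.00325 = $2,285.01
Total = $15,109.1892 + $2,285.01 = $17,394.1992

$17,394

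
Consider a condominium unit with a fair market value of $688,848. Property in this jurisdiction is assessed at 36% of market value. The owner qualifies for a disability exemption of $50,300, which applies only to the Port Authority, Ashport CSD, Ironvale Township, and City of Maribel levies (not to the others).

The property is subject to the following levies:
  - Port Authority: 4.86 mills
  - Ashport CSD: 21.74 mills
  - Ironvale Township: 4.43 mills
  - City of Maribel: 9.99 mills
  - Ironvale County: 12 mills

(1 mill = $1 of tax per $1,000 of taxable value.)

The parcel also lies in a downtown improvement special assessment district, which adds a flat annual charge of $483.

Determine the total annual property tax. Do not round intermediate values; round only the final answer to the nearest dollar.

$11,568

Assessed value = $688,848 × 0.36 = $247,985.28
Port Authority: ($247,985.28 − $50,300) × 0.00486 = $197,685.28 × 0.00486 = $960.7504608
Ashport CSD: ($247,985.28 − $50,300) × 0.02174 = $197,685.28 × 0.02174 = $4,297.6779872
Ironvale Township: ($247,985.28 − $50,300) × 0.00443 = $197,685.28 × 0.00443 = $875.7457904
City of Maribel: ($247,985.28 − $50,300) × 0.00999 = $197,685.28 × 0.00999 = $1,974.8759472
Ironvale County: $247,985.28 × 0.012 = $2,975.82336
Levies subtotal = $11,084.8735456
Total = $11,084.8735456 + $483 = $11,567.8735456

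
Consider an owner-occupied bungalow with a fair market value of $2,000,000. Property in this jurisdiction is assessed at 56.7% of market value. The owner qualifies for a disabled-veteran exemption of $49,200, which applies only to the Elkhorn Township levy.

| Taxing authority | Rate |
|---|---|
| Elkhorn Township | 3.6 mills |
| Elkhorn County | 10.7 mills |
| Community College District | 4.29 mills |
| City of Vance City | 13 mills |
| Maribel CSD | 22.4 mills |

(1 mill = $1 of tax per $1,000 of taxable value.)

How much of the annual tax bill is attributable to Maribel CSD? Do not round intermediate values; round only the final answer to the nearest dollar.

$25,402

Assessed value = $2,000,000 × 0.567 = $1,134,000
Maribel CSD taxable value = $1,134,000 (exemption does not apply)
Maribel CSD levy = $1,134,000 × 0.0224 = $25,401.6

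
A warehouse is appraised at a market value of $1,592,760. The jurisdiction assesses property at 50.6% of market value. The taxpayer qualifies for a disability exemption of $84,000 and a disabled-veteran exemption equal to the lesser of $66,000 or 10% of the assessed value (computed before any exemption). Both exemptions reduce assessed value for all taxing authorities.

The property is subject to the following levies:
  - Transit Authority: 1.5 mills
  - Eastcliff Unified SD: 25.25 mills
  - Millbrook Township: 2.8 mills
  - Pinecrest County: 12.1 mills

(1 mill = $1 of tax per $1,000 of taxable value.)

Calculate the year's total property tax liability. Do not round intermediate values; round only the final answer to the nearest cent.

$27,319.76

Assessed value = $1,592,760 × 0.506 = $805,936.56
Disabled-veteran exemption = min($66,000, 10% × $805,936.56) = min($66,000, $80,593.656) = $66,000 (dollar cap binds)
Taxable value = $805,936.56 − $84,000 − $66,000 = $655,936.56
Transit Authority: $655,936.56 × 0.0015 = $983.90484
Eastcliff Unified SD: $655,936.56 × 0.02525 = $16,562.39814
Millbrook Township: $655,936.56 × 0.0028 = $1,836.622368
Pinecrest County: $655,936.56 × 0.0121 = $7,936.832376
Total = $27,319.757724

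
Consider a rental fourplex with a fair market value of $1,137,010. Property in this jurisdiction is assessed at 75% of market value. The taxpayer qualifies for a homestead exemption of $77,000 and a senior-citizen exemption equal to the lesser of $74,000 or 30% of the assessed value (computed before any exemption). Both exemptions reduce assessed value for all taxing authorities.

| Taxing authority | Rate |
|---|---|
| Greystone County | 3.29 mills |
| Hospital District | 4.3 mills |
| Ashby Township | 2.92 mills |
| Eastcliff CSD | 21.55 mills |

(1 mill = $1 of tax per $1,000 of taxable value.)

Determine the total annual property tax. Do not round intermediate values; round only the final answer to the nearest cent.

Assessed value = $1,137,010 × 0.75 = $852,757.5
Senior-citizen exemption = min($74,000, 30% × $852,757.5) = min($74,000, $255,827.25) = $74,000 (dollar cap binds)
Taxable value = $852,757.5 − $77,000 − $74,000 = $701,757.5
Greystone County: $701,757.5 × 0.00329 = $2,308.782175
Hospital District: $701,757.5 × 0.0043 = $3,017.55725
Ashby Township: $701,757.5 × 0.00292 = $2,049.1319
Eastcliff CSD: $701,757.5 × 0.02155 = $15,122.874125
Total = $22,498.34545

$22,498.35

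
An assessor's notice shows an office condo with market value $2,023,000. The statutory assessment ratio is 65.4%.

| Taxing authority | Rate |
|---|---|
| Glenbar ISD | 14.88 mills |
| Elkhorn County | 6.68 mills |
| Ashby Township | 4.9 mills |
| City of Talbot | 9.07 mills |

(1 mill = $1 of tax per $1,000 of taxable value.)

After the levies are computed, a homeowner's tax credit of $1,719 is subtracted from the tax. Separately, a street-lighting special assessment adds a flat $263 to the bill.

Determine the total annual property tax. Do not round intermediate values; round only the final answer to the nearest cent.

Assessed value = $2,023,000 × 0.654 = $1,323,042
Glenbar ISD: $1,323,042 × 0.01488 = $19,686.86496
Elkhorn County: $1,323,042 × 0.00668 = $8,837.92056
Ashby Township: $1,323,042 × 0.0049 = $6,482.9058
City of Talbot: $1,323,042 × 0.00907 = $11,999.99094
Levies subtotal = $47,007.68226
After credit = $47,007.68226 − $1,719 = $45,288.68226
Total = $45,288.68226 + $263 = $45,551.68226

$45,551.68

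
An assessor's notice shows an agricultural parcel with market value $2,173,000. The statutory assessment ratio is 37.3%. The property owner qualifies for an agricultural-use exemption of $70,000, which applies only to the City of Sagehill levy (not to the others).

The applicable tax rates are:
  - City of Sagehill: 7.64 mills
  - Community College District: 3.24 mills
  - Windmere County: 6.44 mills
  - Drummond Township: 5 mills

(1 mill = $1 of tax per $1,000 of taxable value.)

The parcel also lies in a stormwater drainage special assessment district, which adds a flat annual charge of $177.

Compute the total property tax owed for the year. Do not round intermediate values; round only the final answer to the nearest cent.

$17,733.21

Assessed value = $2,173,000 × 0.373 = $810,529
City of Sagehill: ($810,529 − $70,000) × 0.00764 = $740,529 × 0.00764 = $5,657.64156
Community College District: $810,529 × 0.00324 = $2,626.11396
Windmere County: $810,529 × 0.00644 = $5,219.80676
Drummond Township: $810,529 × 0.005 = $4,052.645
Levies subtotal = $17,556.20728
Total = $17,556.20728 + $177 = $17,733.20728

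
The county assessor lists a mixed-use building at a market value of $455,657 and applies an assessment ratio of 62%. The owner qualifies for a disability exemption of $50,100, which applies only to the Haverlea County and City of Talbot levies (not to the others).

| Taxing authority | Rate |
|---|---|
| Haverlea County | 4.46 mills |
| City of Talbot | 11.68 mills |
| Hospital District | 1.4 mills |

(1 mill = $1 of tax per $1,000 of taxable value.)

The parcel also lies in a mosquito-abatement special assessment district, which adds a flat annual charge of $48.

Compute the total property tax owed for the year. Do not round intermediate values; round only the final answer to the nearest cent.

$4,194.56

Assessed value = $455,657 × 0.62 = $282,507.34
Haverlea County: ($282,507.34 − $50,100) × 0.00446 = $232,407.34 × 0.00446 = $1,036.5367364
City of Talbot: ($282,507.34 − $50,100) × 0.01168 = $232,407.34 × 0.01168 = $2,714.5177312
Hospital District: $282,507.34 × 0.0014 = $395.510276
Levies subtotal = $4,146.5647436
Total = $4,146.5647436 + $48 = $4,194.5647436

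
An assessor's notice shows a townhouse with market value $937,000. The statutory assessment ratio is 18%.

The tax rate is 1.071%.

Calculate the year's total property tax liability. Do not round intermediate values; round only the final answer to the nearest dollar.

$1,806

Assessed value = $937,000 × 0.18 = $168,660
Tax = $168,660 × 0.01071 = $1,806.3486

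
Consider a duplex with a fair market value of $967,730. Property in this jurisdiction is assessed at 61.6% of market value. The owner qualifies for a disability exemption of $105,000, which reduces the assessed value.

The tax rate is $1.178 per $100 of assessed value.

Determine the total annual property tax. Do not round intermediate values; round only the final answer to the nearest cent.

$5,785.41

Assessed value = $967,730 × 0.616 = $596,121.68
Taxable value = $596,121.68 − $105,000 = $491,121.68
Tax = $491,121.68 × 0.01178 = $5,785.4133904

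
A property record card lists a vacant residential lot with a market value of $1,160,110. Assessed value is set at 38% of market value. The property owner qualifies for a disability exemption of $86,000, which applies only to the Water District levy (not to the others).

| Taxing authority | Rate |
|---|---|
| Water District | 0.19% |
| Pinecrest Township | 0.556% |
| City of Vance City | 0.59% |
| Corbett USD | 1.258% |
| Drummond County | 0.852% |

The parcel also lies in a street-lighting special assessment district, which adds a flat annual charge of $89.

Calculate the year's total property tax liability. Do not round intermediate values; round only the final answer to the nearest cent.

Assessed value = $1,160,110 × 0.38 = $440,841.8
Water District: ($440,841.8 − $86,000) × 0.0019 = $354,841.8 × 0.0019 = $674.19942
Pinecrest Township: $440,841.8 × 0.00556 = $2,451.080408
City of Vance City: $440,841.8 × 0.0059 = $2,600.96662
Corbett USD: $440,841.8 × 0.01258 = $5,545.789844
Drummond County: $440,841.8 × 0.00852 = $3,755.972136
Levies subtotal = $15,028.008428
Total = $15,028.008428 + $89 = $15,117.008428

$15,117.01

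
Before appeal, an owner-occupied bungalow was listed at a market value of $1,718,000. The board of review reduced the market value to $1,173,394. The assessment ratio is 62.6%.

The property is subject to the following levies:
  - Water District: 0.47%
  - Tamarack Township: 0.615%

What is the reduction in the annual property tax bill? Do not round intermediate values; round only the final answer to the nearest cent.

Old assessed value = $1,718,000 × 0.626 = $1,075,468
New assessed value = $1,173,394 × 0.626 = $734,544.644
Combined rate = 0.0047 + 0.00615 = 0.01085
Old tax = $1,075,468 × 0.01085 = $11,668.8278
New tax = $734,544.644 × 0.01085 = $7,969.8093874
Reduction = $11,668.8278 − $7,969.8093874 = $3,699.0184126

$3,699.02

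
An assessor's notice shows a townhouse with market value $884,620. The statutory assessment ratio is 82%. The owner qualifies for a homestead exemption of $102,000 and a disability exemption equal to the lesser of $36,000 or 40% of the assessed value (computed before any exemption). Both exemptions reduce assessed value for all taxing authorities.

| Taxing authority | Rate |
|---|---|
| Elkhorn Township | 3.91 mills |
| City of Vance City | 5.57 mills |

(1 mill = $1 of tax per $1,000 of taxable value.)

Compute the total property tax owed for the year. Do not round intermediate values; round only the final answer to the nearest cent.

Assessed value = $884,620 × 0.82 = $725,388.4
Disability exemption = min($36,000, 40% × $725,388.4) = min($36,000, $290,155.36) = $36,000 (dollar cap binds)
Taxable value = $725,388.4 − $102,000 − $36,000 = $587,388.4
Elkhorn Township: $587,388.4 × 0.00391 = $2,296.688644
City of Vance City: $587,388.4 × 0.00557 = $3,271.753388
Total = $5,568.442032

$5,568.44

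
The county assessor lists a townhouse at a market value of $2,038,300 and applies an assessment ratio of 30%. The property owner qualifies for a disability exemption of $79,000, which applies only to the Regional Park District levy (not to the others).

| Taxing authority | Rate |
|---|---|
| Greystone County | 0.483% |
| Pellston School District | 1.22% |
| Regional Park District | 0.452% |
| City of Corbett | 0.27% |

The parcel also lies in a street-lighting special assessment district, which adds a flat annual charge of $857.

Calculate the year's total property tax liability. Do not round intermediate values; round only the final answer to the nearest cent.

Assessed value = $2,038,300 × 0.3 = $611,490
Greystone County: $611,490 × 0.00483 = $2,953.4967
Pellston School District: $611,490 × 0.0122 = $7,460.178
Regional Park District: ($611,490 − $79,000) × 0.00452 = $532,490 × 0.00452 = $2,406.8548
City of Corbett: $611,490 × 0.0027 = $1,651.023
Levies subtotal = $14,471.5525
Total = $14,471.5525 + $857 = $15,328.5525

$15,328.55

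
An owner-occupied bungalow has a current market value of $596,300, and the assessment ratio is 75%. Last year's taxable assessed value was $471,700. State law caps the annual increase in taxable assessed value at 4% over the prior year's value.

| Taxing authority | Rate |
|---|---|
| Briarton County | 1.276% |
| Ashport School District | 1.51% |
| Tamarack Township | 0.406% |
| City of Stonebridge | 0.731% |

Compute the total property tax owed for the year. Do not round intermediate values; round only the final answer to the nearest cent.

$17,544.64

Uncapped assessed value = $596,300 × 0.75 = $447,225
Cap limit = $471,700 × 1.04 = $490,568
Taxable assessed value = min($447,225, $490,568) = $447,225 (cap does not bind)
Briarton County: $447,225 × 0.01276 = $5,706.591
Ashport School District: $447,225 × 0.0151 = $6,753.0975
Tamarack Township: $447,225 × 0.00406 = $1,815.7335
City of Stonebridge: $447,225 × 0.00731 = $3,269.21475
Total = $17,544.63675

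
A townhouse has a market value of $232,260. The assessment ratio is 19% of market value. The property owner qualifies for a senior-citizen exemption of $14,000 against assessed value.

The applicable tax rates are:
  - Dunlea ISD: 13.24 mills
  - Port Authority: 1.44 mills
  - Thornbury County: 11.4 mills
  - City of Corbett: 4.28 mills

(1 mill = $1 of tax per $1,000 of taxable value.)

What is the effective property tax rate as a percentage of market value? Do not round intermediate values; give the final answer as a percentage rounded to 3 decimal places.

Assessed value = $232,260 × 0.19 = $44,129.4
Taxable value = $44,129.4 − $14,000 = $30,129.4
Dunlea ISD: $30,129.4 × 0.01324 = $398.913256
Port Authority: $30,129.4 × 0.00144 = $43.386336
Thornbury County: $30,129.4 × 0.0114 = $343.47516
City of Corbett: $30,129.4 × 0.00428 = $128.953832
Total tax = $914.728584
Effective rate = $914.728584 ÷ $232,260 = 0.394% of market value

0.394%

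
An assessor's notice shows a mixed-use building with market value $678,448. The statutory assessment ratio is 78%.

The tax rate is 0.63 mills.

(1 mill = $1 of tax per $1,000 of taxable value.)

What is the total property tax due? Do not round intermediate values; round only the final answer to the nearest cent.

$333.39

Assessed value = $678,448 × 0.78 = $529,189.44
Tax = $529,189.44 × 0.00063 = $333.3893472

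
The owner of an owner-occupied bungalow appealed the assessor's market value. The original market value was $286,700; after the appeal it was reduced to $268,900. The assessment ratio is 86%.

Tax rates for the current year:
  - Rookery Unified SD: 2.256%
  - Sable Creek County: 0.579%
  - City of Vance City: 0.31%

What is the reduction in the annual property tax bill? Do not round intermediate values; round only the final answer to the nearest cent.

Old assessed value = $286,700 × 0.86 = $246,562
New assessed value = $268,900 × 0.86 = $231,254
Combined rate = 0.02256 + 0.00579 + 0.0031 = 0.03145
Old tax = $246,562 × 0.03145 = $7,754.3749
New tax = $231,254 × 0.03145 = $7,272.9383
Reduction = $7,754.3749 − $7,272.9383 = $481.4366

$481.44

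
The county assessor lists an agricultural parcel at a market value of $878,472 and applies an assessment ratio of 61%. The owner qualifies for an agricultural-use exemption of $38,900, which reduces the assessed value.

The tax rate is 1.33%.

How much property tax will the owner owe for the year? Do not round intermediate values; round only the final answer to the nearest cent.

$6,609.67

Assessed value = $878,472 × 0.61 = $535,867.92
Taxable value = $535,867.92 − $38,900 = $496,967.92
Tax = $496,967.92 × 0.0133 = $6,609.673336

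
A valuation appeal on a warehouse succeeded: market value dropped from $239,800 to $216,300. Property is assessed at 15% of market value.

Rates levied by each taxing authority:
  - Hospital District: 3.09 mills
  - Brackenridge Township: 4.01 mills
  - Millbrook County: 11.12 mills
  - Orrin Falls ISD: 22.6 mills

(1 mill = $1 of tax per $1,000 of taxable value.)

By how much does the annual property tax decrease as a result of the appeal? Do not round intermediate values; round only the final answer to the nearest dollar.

$144

Old assessed value = $239,800 × 0.15 = $35,970
New assessed value = $216,300 × 0.15 = $32,445
Combined rate = 0.00309 + 0.00401 + 0.01112 + 0.0226 = 0.04082
Old tax = $35,970 × 0.04082 = $1,468.2954
New tax = $32,445 × 0.04082 = $1,324.4049
Reduction = $1,468.2954 − $1,324.4049 = $143.8905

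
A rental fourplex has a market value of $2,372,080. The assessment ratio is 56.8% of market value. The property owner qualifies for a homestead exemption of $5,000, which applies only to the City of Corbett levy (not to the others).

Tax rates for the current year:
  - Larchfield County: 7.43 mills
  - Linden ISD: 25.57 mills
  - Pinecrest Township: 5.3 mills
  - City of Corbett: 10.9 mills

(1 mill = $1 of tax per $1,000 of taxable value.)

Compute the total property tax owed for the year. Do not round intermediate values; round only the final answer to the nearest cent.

Assessed value = $2,372,080 × 0.568 = $1,347,341.44
Larchfield County: $1,347,341.44 × 0.00743 = $10,010.7468992
Linden ISD: $1,347,341.44 × 0.02557 = $34,451.5206208
Pinecrest Township: $1,347,341.44 × 0.0053 = $7,140.909632
City of Corbett: ($1,347,341.44 − $5,000) × 0.0109 = $1,342,341.44 × 0.0109 = $14,631.521696
Total = $66,234.698848

$66,234.70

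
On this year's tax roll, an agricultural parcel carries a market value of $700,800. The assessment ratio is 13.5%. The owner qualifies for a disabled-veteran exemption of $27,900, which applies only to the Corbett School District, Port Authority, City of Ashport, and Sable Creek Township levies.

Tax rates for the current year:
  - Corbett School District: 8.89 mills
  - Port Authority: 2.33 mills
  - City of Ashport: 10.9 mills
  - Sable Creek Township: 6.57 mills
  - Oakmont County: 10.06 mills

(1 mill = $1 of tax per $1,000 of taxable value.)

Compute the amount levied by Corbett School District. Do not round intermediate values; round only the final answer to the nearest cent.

$593.03

Assessed value = $700,800 × 0.135 = $94,608
Corbett School District taxable value = $94,608 − $27,900 = $66,708
Corbett School District levy = $66,708 × 0.00889 = $593.03412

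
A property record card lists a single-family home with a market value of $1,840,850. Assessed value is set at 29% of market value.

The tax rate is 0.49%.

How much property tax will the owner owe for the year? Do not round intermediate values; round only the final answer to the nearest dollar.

$2,616

Assessed value = $1,840,850 × 0.29 = $533,846.5
Tax = $533,846.5 × 0.0049 = $2,615.84785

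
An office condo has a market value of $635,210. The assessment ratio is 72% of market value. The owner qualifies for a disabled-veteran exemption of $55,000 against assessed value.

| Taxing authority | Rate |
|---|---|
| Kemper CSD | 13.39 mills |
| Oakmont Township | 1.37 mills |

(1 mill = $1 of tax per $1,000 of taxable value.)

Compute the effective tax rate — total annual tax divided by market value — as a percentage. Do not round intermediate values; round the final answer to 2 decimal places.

0.93%

Assessed value = $635,210 × 0.72 = $457,351.2
Taxable value = $457,351.2 − $55,000 = $402,351.2
Kemper CSD: $402,351.2 × 0.01339 = $5,387.482568
Oakmont Township: $402,351.2 × 0.00137 = $551.221144
Total tax = $5,938.703712
Effective rate = $5,938.703712 ÷ $635,210 = 0.93% of market value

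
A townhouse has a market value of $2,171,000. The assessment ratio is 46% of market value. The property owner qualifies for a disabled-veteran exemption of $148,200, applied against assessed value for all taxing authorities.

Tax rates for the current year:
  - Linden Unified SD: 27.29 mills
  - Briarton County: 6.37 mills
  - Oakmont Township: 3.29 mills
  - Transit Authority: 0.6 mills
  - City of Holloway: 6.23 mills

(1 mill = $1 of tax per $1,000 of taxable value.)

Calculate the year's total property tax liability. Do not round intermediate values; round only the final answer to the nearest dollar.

Assessed value = $2,171,000 × 0.46 = $998,660
Taxable value = $998,660 − $148,200 = $850,460
Linden Unified SD: $850,460 × 0.02729 = $23,209.0534
Briarton County: $850,460 × 0.00637 = $5,417.4302
Oakmont Township: $850,460 × 0.00329 = $2,798.0134
Transit Authority: $850,460 × 0.0006 = $510.276
City of Holloway: $850,460 × 0.00623 = $5,298.3658
Total = $23,209.0534 + $5,417.4302 + $2,798.0134 + $510.276 + $5,298.3658 = $37,233.1388

$37,233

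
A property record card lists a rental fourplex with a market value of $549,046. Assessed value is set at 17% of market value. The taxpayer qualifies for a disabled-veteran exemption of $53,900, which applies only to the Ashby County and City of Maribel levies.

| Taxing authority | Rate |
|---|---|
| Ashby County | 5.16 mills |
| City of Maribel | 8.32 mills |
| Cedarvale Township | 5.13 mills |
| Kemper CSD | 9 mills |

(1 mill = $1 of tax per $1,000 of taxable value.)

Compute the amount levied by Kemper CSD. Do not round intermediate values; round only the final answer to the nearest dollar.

Assessed value = $549,046 × 0.17 = $93,337.82
Kemper CSD taxable value = $93,337.82 (exemption does not apply)
Kemper CSD levy = $93,337.82 × 0.009 = $840.04038

$840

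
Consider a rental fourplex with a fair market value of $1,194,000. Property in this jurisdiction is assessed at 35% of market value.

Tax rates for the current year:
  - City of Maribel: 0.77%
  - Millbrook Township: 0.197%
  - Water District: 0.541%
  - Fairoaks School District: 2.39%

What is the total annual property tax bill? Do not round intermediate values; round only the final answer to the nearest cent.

$16,289.74

Assessed value = $1,194,000 × 0.35 = $417,900
City of Maribel: $417,900 × 0.0077 = $3,217.83
Millbrook Township: $417,900 × 0.00197 = $823.263
Water District: $417,900 × 0.00541 = $2,260.839
Fairoaks School District: $417,900 × 0.0239 = $9,987.81
Total = $3,217.83 + $823.263 + $2,260.839 + $9,987.81 = $16,289.742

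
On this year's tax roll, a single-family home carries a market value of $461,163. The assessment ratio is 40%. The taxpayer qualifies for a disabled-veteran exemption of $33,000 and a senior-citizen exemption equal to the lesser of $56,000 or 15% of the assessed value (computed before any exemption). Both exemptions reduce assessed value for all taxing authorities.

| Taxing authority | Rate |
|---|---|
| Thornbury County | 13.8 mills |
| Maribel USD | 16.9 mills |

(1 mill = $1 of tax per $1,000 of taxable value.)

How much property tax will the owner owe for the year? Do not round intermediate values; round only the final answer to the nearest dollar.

Assessed value = $461,163 × 0.4 = $184,465.2
Senior-citizen exemption = min($56,000, 15% × $184,465.2) = min($56,000, $27,669.78) = $27,669.78 (percentage binds)
Taxable value = $184,465.2 − $33,000 − $27,669.78 = $123,795.42
Thornbury County: $123,795.42 × 0.0138 = $1,708.376796
Maribel USD: $123,795.42 × 0.0169 = $2,092.142598
Total = $3,800.519394

$3,801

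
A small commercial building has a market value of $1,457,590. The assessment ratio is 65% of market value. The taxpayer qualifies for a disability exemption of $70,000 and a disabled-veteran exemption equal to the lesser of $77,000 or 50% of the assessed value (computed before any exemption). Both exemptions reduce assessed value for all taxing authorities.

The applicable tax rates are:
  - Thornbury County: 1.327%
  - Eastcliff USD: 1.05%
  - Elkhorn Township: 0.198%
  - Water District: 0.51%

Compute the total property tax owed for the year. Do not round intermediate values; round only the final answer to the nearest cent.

Assessed value = $1,457,590 × 0.65 = $947,433.5
Disabled-veteran exemption = min($77,000, 50% × $947,433.5) = min($77,000, $473,716.75) = $77,000 (dollar cap binds)
Taxable value = $947,433.5 − $70,000 − $77,000 = $800,433.5
Thornbury County: $800,433.5 × 0.01327 = $10,621.752545
Eastcliff USD: $800,433.5 × 0.0105 = $8,404.55175
Elkhorn Township: $800,433.5 × 0.00198 = $1,584.85833
Water District: $800,433.5 × 0.0051 = $4,082.21085
Total = $24,693.373475

$24,693.37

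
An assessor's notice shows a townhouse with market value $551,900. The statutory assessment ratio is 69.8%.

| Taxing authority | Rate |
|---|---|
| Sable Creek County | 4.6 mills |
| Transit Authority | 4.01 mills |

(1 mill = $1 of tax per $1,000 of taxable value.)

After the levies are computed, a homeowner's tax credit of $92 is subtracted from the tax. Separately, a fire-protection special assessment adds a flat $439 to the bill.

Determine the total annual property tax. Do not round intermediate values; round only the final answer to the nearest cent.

Assessed value = $551,900 × 0.698 = $385,226.2
Sable Creek County: $385,226.2 × 0.0046 = $1,772.04052
Transit Authority: $385,226.2 × 0.00401 = $1,544.757062
Levies subtotal = $3,316.797582
After credit = $3,316.797582 − $92 = $3,224.797582
Total = $3,224.797582 + $439 = $3,663.797582

$3,663.80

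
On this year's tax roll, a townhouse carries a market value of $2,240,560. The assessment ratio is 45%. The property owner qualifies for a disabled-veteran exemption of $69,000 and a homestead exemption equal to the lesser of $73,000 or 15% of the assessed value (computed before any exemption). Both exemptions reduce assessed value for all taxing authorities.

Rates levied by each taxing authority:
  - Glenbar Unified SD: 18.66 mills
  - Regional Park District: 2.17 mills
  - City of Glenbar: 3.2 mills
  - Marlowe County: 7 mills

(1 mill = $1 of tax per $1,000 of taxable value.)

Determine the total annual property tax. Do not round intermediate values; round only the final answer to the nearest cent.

Assessed value = $2,240,560 × 0.45 = $1,008,252
Homestead exemption = min($73,000, 15% × $1,008,252) = min($73,000, $151,237.8) = $73,000 (dollar cap binds)
Taxable value = $1,008,252 − $69,000 − $73,000 = $866,252
Glenbar Unified SD: $866,252 × 0.01866 = $16,164.26232
Regional Park District: $866,252 × 0.00217 = $1,879.76684
City of Glenbar: $866,252 × 0.0032 = $2,772.0064
Marlowe County: $866,252 × 0.007 = $6,063.764
Total = $26,879.79956

$26,879.80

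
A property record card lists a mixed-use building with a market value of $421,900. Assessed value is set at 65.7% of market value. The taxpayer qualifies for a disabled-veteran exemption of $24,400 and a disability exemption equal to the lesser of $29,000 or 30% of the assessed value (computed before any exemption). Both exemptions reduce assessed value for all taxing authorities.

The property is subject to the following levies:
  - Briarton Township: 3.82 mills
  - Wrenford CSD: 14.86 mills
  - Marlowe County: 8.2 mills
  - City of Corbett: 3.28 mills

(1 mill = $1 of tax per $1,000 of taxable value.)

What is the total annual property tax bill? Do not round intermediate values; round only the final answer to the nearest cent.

$6,749.46

Assessed value = $421,900 × 0.657 = $277,188.3
Disability exemption = min($29,000, 30% × $277,188.3) = min($29,000, $83,156.49) = $29,000 (dollar cap binds)
Taxable value = $277,188.3 − $24,400 − $29,000 = $223,788.3
Briarton Township: $223,788.3 × 0.00382 = $854.871306
Wrenford CSD: $223,788.3 × 0.01486 = $3,325.494138
Marlowe County: $223,788.3 × 0.0082 = $1,835.06406
City of Corbett: $223,788.3 × 0.00328 = $734.025624
Total = $6,749.455128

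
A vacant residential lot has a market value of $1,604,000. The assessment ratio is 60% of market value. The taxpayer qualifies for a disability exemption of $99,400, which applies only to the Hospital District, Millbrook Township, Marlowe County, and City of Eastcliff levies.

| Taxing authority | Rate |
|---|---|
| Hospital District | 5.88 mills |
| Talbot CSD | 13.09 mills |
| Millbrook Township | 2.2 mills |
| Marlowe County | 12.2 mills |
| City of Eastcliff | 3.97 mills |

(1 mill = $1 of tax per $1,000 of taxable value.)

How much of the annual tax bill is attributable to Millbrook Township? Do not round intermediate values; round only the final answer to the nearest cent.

$1,898.60

Assessed value = $1,604,000 × 0.6 = $962,400
Millbrook Township taxable value = $962,400 − $99,400 = $863,000
Millbrook Township levy = $863,000 × 0.0022 = $1,898.6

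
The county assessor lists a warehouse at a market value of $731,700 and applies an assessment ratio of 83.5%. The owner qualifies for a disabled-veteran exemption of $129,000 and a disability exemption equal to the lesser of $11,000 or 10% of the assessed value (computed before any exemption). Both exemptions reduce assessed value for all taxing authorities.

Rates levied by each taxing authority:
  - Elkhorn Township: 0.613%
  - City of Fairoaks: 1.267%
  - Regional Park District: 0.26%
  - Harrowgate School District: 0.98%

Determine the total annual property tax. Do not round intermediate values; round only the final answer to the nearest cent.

$14,694.25

Assessed value = $731,700 × 0.835 = $610,969.5
Disability exemption = min($11,000, 10% × $610,969.5) = min($11,000, $61,096.95) = $11,000 (dollar cap binds)
Taxable value = $610,969.5 − $129,000 − $11,000 = $470,969.5
Elkhorn Township: $470,969.5 × 0.00613 = $2,887.043035
City of Fairoaks: $470,969.5 × 0.01267 = $5,967.183565
Regional Park District: $470,969.5 × 0.0026 = $1,224.5207
Harrowgate School District: $470,969.5 × 0.0098 = $4,615.5011
Total = $14,694.2484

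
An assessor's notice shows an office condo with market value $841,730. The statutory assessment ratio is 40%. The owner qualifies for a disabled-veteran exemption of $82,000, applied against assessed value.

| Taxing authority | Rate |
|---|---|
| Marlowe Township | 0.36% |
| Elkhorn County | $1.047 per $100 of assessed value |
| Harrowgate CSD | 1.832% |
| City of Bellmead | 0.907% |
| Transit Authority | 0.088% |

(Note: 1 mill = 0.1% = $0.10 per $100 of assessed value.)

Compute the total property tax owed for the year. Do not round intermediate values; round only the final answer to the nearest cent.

$10,783.66

Assessed value = $841,730 × 0.4 = $336,692
Taxable value = $336,692 − $82,000 = $254,692
Marlowe Township: $254,692 × 0.0036 = $916.8912
Elkhorn County: $254,692 × 0.01047 = $2,666.62524
Harrowgate CSD: $254,692 × 0.01832 = $4,665.95744
City of Bellmead: $254,692 × 0.00907 = $2,310.05644
Transit Authority: $254,692 × 0.00088 = $224.12896
Total = $10,783.65928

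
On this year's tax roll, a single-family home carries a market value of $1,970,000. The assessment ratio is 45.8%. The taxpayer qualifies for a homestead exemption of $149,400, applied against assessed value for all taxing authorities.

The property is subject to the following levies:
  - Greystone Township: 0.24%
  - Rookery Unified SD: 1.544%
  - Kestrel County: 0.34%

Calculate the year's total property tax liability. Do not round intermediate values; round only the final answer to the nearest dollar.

$15,991

Assessed value = $1,970,000 × 0.458 = $902,260
Taxable value = $902,260 − $149,400 = $752,860
Greystone Township: $752,860 × 0.0024 = $1,806.864
Rookery Unified SD: $752,860 × 0.01544 = $11,624.1584
Kestrel County: $752,860 × 0.0034 = $2,559.724
Total = $1,806.864 + $11,624.1584 + $2,559.724 = $15,990.7464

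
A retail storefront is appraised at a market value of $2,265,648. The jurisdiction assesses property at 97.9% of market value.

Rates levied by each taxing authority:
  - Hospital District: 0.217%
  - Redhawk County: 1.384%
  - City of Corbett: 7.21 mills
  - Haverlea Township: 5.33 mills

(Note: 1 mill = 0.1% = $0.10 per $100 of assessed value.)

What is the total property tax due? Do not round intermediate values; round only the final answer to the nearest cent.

Assessed value = $2,265,648 × 0.979 = $2,218,069.392
Hospital District: $2,218,069.392 × 0.00217 = $4,813.21058064
Redhawk County: $2,218,069.392 × 0.01384 = $30,698.08038528
City of Corbett: $2,218,069.392 × 0.00721 = $15,992.28031632
Haverlea Township: $2,218,069.392 × 0.00533 = $11,822.30985936
Total = $63,325.8811416

$63,325.88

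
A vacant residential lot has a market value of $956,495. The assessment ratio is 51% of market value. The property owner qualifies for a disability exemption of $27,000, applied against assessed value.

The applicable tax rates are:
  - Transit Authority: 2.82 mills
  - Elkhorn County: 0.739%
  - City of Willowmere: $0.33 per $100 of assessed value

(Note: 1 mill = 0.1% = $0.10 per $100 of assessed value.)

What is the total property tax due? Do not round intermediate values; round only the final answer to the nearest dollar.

$6,226

Assessed value = $956,495 × 0.51 = $487,812.45
Taxable value = $487,812.45 − $27,000 = $460,812.45
Transit Authority: $460,812.45 × 0.00282 = $1,299.491109
Elkhorn County: $460,812.45 × 0.00739 = $3,405.4040055
City of Willowmere: $460,812.45 × 0.0033 = $1,520.681085
Total = $6,225.5761995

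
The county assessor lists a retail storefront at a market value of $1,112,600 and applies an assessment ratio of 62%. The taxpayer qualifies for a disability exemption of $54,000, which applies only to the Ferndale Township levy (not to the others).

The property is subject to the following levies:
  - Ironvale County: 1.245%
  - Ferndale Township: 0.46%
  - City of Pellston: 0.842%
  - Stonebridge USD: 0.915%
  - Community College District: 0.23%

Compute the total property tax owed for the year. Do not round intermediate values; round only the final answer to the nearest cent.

Assessed value = $1,112,600 × 0.62 = $689,812
Ironvale County: $689,812 × 0.01245 = $8,588.1594
Ferndale Township: ($689,812 − $54,000) × 0.0046 = $635,812 × 0.0046 = $2,924.7352
City of Pellston: $689,812 × 0.00842 = $5,808.21704
Stonebridge USD: $689,812 × 0.00915 = $6,311.7798
Community College District: $689,812 × 0.0023 = $1,586.5676
Total = $25,219.45904

$25,219.46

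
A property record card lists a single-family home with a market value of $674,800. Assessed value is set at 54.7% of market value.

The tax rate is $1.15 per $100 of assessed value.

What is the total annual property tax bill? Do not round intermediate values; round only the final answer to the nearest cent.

Assessed value = $674,800 × 0.547 = $369,115.6
Tax = $369,115.6 × 0.0115 = $4,244.8294

$4,244.83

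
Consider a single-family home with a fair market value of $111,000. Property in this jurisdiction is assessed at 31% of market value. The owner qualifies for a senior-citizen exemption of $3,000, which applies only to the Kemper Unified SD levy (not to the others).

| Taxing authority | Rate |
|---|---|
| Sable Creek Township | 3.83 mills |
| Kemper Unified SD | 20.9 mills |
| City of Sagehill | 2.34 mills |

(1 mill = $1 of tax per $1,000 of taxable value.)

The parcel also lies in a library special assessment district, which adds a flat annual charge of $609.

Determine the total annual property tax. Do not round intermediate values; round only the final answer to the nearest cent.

Assessed value = $111,000 × 0.31 = $34,410
Sable Creek Township: $34,410 × 0.00383 = $131.7903
Kemper Unified SD: ($34,410 − $3,000) × 0.0209 = $31,410 × 0.0209 = $656.469
City of Sagehill: $34,410 × 0.00234 = $80.5194
Levies subtotal = $868.7787
Total = $868.7787 + $609 = $1,477.7787

$1,477.78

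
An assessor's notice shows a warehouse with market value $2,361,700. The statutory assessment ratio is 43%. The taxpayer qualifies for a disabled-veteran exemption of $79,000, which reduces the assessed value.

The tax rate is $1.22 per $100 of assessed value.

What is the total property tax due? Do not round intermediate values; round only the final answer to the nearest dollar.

Assessed value = $2,361,700 × 0.43 = $1,015,531
Taxable value = $1,015,531 − $79,000 = $936,531
Tax = $936,531 × 0.0122 = $11,425.6782

$11,426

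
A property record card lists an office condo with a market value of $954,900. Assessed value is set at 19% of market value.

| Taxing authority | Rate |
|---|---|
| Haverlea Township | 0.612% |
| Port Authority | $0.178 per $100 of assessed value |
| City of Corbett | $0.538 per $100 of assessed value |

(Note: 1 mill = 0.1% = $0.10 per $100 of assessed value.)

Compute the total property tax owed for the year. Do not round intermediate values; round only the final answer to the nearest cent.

$2,409.40

Assessed value = $954,900 × 0.19 = $181,431
Haverlea Township: $181,431 × 0.00612 = $1,110.35772
Port Authority: $181,431 × 0.00178 = $322.94718
City of Corbett: $181,431 × 0.00538 = $976.09878
Total = $2,409.40368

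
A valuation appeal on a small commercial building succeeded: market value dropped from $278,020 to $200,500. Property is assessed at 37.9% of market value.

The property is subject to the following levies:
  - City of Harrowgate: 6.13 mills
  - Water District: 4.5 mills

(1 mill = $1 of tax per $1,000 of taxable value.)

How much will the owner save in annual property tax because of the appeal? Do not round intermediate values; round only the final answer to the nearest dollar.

Old assessed value = $278,020 × 0.379 = $105,369.58
New assessed value = $200,500 × 0.379 = $75,989.5
Combined rate = 0.00613 + 0.0045 = 0.01063
Old tax = $105,369.58 × 0.01063 = $1,120.0786354
New tax = $75,989.5 × 0.01063 = $807.768385
Reduction = $1,120.0786354 − $807.768385 = $312.3102504

$312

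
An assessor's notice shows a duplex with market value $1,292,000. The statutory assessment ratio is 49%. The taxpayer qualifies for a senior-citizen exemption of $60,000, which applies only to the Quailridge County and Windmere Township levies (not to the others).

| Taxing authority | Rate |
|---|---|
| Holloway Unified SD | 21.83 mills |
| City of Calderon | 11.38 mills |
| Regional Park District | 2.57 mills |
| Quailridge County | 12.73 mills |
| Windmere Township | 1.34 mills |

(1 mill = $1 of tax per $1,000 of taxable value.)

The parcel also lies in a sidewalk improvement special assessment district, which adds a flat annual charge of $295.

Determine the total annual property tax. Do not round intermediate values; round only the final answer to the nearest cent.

Assessed value = $1,292,000 × 0.49 = $633,080
Holloway Unified SD: $633,080 × 0.02183 = $13,820.1364
City of Calderon: $633,080 × 0.01138 = $7,204.4504
Regional Park District: $633,080 × 0.00257 = $1,627.0156
Quailridge County: ($633,080 − $60,000) × 0.01273 = $573,080 × 0.01273 = $7,295.3084
Windmere Township: ($633,080 − $60,000) × 0.00134 = $573,080 × 0.00134 = $767.9272
Levies subtotal = $30,714.838
Total = $30,714.838 + $295 = $31,009.838

$31,009.84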